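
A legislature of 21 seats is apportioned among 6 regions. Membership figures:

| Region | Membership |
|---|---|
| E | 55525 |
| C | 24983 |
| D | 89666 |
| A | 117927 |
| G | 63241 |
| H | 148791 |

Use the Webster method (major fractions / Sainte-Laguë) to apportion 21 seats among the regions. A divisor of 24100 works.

With modified divisor 24100: modified quotas E 2.304, C 1.037, D 3.721, A 4.893, G 2.624, H 6.174.
Rounding to the nearest integer: E 2, C 1, D 4, A 5, G 3, H 6 (total 21).

E 2; C 1; D 4; A 5; G 3; H 6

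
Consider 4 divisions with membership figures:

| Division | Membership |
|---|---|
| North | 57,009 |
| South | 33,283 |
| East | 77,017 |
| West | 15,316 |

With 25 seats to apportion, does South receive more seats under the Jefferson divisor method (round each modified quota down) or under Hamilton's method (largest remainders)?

Jefferson: North 8, South 4, East 11, West 2.
Hamilton: North 8, South 5, East 10, West 2.
South gets 4 under Jefferson and 5 under Hamilton.

Hamilton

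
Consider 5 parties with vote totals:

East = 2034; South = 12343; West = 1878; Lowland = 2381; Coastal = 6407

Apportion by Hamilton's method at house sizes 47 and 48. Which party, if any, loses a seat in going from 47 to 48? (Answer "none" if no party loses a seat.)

At 47 seats: East 4, South 23, West 4, Lowland 4, Coastal 12.
At 48 seats: East 4, South 24, West 4, Lowland 4, Coastal 12.
No party's allocation decreased.

none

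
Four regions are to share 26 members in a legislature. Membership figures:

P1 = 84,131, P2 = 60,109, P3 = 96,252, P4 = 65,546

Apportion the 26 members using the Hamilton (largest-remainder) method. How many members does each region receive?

P1 7, P2 5, P3 8, P4 6

Total 306038; standard divisor 306038/26 ≈ 11770.692.
Standard quotas: P1 7.1475, P2 5.1067, P3 8.1773, P4 5.5686.
Lower quotas: P1 7, P2 5, P3 8, P4 5 (sum 25, leaving 1 seat).
Remainders in descending order: P4 0.5686, P3 0.1773, P1 0.1475, P2 0.1067.
The surplus seat goes to P4.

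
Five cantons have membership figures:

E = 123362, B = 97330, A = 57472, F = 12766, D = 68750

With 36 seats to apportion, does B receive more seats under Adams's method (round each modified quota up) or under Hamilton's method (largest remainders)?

Adams: E 12, B 9, A 6, F 2, D 7.
Hamilton: E 12, B 10, A 6, F 1, D 7.
B gets 9 under Adams and 10 under Hamilton.

Hamilton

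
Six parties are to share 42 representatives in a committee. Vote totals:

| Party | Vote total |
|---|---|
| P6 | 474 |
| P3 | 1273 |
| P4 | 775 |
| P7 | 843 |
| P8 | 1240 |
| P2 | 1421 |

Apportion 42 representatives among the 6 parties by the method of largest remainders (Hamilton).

P6 3, P3 9, P4 5, P7 6, P8 9, P2 10

Standard divisor: 6026 ÷ 42 ≈ 143.476.
Standard quotas: P6 3.304, P3 8.873, P4 5.402, P7 5.876, P8 8.643, P2 9.904.
Lower quotas: P6 3, P3 8, P4 5, P7 5, P8 8, P2 9 (sum 38, leaving 4 seats).
Remainders in descending order: P2 0.904, P7 0.876, P3 0.873, P8 0.643, P4 0.402, P6 0.304.
The surplus seats go to P2, P7, P3, P8.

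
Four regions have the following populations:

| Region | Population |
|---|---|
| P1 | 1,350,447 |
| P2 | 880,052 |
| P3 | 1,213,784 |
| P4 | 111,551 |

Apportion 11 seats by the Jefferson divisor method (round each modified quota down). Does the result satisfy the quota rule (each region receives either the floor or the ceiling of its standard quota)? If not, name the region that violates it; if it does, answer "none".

none

Standard quotas: P1 4.178, P2 2.722, P3 3.755, P4 0.345.
Jefferson allocation: P1 4, P2 3, P3 4, P4 0.
Every allocation lies between the lower and upper quota.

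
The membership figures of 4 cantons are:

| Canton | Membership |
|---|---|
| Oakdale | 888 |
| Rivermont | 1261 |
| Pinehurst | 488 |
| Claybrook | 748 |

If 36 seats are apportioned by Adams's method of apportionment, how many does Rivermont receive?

13

Standard divisor 3385/36 ≈ 94.028; standard quotas: Oakdale 9.444, Rivermont 13.411, Pinehurst 5.190, Claybrook 7.955.
Rounding up gives 10, 14, 6, 8 = 38 seats, so the divisor must be adjusted.
With modified divisor 98: modified quotas Oakdale 9.061, Rivermont 12.867, Pinehurst 4.980, Claybrook 7.633.
Rounding up: Oakdale 10, Rivermont 13, Pinehurst 5, Claybrook 8 (total 36).
Rivermont receives 13.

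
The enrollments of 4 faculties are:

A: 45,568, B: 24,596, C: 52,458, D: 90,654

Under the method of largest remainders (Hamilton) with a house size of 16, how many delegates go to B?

2

The standard divisor is 213276/16 ≈ 13329.75.
Standard quotas: A 3.4185, B 1.8452, C 3.9354, D 6.8009.
Lower quotas: A 3, B 1, C 3, D 6 (sum 13, leaving 3 seats).
Remainders in descending order: C 0.9354, B 0.8452, D 0.8009, A 0.4185.
Largest remainders: C, B, D receive the extra seats.
B receives 2.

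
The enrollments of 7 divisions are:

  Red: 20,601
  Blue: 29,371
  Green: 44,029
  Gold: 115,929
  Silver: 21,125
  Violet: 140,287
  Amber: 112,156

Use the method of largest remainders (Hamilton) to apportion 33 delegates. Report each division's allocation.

Red 1; Blue 2; Green 3; Gold 8; Silver 1; Violet 10; Amber 8

Total 483498; standard divisor 483498/33 ≈ 14651.455.
Standard quotas: Red 1.4061, Blue 2.0046, Green 3.0051, Gold 7.9125, Silver 1.4418, Violet 9.5750, Amber 7.6549.
Lower quotas: Red 1, Blue 2, Green 3, Gold 7, Silver 1, Violet 9, Amber 7 (sum 30, leaving 3 seats).
Remainders in descending order: Gold 0.9125, Amber 0.6549, Violet 0.5750, Silver 0.4418, Red 0.4061, Green 0.0051, Blue 0.0046.
The surplus seats go to Gold, Amber, Violet.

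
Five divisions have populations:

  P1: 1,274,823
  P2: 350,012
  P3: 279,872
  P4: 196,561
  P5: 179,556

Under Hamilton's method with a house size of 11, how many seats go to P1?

6

Total 2280824; standard divisor 2280824/11 ≈ 207347.636.
Standard quotas: P1 6.1482, P2 1.6880, P3 1.3498, P4 0.9480, P5 0.8660.
Lower quotas: P1 6, P2 1, P3 1, P4 0, P5 0 (sum 8, leaving 3 seats).
Remainders in descending order: P4 0.9480, P5 0.8660, P2 0.6880, P3 0.3498, P1 0.1482.
The surplus seats go to P4, P5, P2.
P1 receives 6.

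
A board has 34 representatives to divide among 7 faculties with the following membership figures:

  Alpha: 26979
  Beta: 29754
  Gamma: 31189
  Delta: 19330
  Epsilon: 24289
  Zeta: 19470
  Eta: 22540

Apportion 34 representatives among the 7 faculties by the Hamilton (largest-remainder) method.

Alpha 5, Beta 6, Gamma 6, Delta 4, Epsilon 5, Zeta 4, Eta 4

The standard divisor is 173551/34 ≈ 5104.441.
Standard quotas: Alpha 5.2854, Beta 5.8290, Gamma 6.1102, Delta 3.7869, Epsilon 4.7584, Zeta 3.8143, Eta 4.4158.
Lower quotas: Alpha 5, Beta 5, Gamma 6, Delta 3, Epsilon 4, Zeta 3, Eta 4 (sum 30, leaving 4 seats).
Remainders in descending order: Beta 0.8290, Zeta 0.8143, Delta 0.7869, Epsilon 0.7584, Eta 0.4158, Alpha 0.2854, Gamma 0.1102.
The surplus seats go to Beta, Zeta, Delta, Epsilon.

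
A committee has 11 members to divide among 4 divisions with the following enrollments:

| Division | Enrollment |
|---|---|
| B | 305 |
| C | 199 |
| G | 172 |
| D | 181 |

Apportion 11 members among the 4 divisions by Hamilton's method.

B 4, C 3, G 2, D 2

The standard divisor is 857/11 ≈ 77.909.
Standard quotas: B 3.915, C 2.554, G 2.208, D 2.323.
Lower quotas: B 3, C 2, G 2, D 2 (sum 9, leaving 2 seats).
Remainders in descending order: B 0.915, C 0.554, D 0.323, G 0.208.
Largest remainders: B, C receive the extra seats.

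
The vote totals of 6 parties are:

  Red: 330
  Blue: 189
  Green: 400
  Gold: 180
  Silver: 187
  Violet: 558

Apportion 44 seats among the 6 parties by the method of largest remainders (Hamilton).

The standard divisor is 1844/44 ≈ 41.909.
Standard quotas: Red 7.874, Blue 4.510, Green 9.544, Gold 4.295, Silver 4.462, Violet 13.315.
Lower quotas: Red 7, Blue 4, Green 9, Gold 4, Silver 4, Violet 13 (sum 41, leaving 3 seats).
Remainders in descending order: Red 0.874, Green 0.544, Blue 0.510, Silver 0.462, Violet 0.315, Gold 0.295.
The surplus seats go to Red, Green, Blue.

Red: 8; Blue: 5; Green: 10; Gold: 4; Silver: 4; Violet: 13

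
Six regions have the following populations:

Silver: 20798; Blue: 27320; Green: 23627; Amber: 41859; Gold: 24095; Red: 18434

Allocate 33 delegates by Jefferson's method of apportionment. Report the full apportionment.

Standard divisor 156133/33 ≈ 4731.303; standard quotas: Silver 4.396, Blue 5.774, Green 4.994, Amber 8.847, Gold 5.093, Red 3.896.
Rounding down gives 4, 5, 4, 8, 5, 3 = 29 seats, so the divisor must be adjusted.
With modified divisor 4400: modified quotas Silver 4.727, Blue 6.209, Green 5.370, Amber 9.513, Gold 5.476, Red 4.190.
Rounding down: Silver 4, Blue 6, Green 5, Amber 9, Gold 5, Red 4 (total 33).

Silver: 4, Blue: 6, Green: 5, Amber: 9, Gold: 5, Red: 4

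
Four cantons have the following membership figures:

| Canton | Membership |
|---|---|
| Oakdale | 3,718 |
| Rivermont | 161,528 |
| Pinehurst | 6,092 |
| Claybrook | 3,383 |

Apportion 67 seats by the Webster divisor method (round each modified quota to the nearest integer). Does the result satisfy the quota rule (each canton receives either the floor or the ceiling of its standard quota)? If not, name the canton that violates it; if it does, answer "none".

Standard quotas: Oakdale 1.426, Rivermont 61.941, Pinehurst 2.336, Claybrook 1.297.
Webster allocation: Oakdale 1, Rivermont 63, Pinehurst 2, Claybrook 1.
Rivermont has quota 61.941 (lower 61, upper 62) but receives 63 — outside the quota interval.

Rivermont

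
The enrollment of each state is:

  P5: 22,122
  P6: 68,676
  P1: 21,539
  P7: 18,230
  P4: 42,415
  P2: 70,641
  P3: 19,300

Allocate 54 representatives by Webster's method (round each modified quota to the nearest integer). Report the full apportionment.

P5 5, P6 14, P1 4, P7 4, P4 9, P2 14, P3 4

Standard divisor 262923/54 ≈ 4868.944; standard quotas: P5 4.543, P6 14.105, P1 4.424, P7 3.744, P4 8.711, P2 14.508, P3 3.964.
Rounding to the nearest integer gives 5, 14, 4, 4, 9, 15, 4 = 55 seats, so the divisor must be adjusted.
With modified divisor 4890: modified quotas P5 4.524, P6 14.044, P1 4.405, P7 3.728, P4 8.674, P2 14.446, P3 3.947.
Rounding to the nearest integer: P5 5, P6 14, P1 4, P7 4, P4 9, P2 14, P3 4 (total 54).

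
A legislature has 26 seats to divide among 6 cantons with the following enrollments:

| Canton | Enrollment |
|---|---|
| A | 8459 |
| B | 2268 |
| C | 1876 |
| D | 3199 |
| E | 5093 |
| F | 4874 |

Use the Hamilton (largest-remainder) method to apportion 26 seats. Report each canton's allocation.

Standard divisor: 25769 ÷ 26 ≈ 991.115.
Standard quotas: A 8.5348, B 2.2883, C 1.8928, D 3.2277, E 5.1387, F 4.9177.
Lower quotas: A 8, B 2, C 1, D 3, E 5, F 4 (sum 23, leaving 3 seats).
Remainders in descending order: F 0.9177, C 0.8928, A 0.5348, B 0.2883, D 0.2277, E 0.1387.
The surplus seats go to F, C, A.

A 9; B 2; C 2; D 3; E 5; F 5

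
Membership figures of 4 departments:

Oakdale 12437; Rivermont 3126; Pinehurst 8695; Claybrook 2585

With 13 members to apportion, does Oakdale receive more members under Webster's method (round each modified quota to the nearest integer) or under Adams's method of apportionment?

Webster

Webster: Oakdale 6, Rivermont 2, Pinehurst 4, Claybrook 1.
Adams: Oakdale 5, Rivermont 2, Pinehurst 4, Claybrook 2.
Oakdale gets 6 under Webster and 5 under Adams.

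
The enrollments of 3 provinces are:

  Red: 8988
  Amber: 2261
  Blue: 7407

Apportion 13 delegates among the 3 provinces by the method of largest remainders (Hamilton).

Red: 6, Amber: 2, Blue: 5

Total 18656; standard divisor 18656/13 ≈ 1435.077.
Standard quotas: Red 6.2631, Amber 1.5755, Blue 5.1614.
Lower quotas: Red 6, Amber 1, Blue 5 (sum 12, leaving 1 seat).
Remainders in descending order: Amber 0.5755, Red 0.2631, Blue 0.1614.
Largest remainder: Amber receives the extra seat.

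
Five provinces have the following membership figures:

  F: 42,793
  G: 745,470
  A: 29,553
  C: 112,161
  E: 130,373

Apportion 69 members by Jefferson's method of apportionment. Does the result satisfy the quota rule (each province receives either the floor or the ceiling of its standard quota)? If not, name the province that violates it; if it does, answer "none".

Standard quotas: F 2.785, G 48.510, A 1.923, C 7.299, E 8.484.
Jefferson allocation: F 2, G 50, A 2, C 7, E 8.
G has quota 48.510 (lower 48, upper 49) but receives 50 — outside the quota interval.

G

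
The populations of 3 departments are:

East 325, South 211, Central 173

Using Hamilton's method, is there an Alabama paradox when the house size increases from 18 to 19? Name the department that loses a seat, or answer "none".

Central

At 18 seats: East 8, South 5, Central 5.
At 19 seats: East 9, South 6, Central 4.
Central drops from 5 to 4.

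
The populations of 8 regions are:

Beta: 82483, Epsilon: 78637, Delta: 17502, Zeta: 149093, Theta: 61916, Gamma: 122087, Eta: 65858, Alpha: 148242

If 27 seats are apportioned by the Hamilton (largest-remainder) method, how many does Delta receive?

1

The standard divisor is 725818/27 ≈ 26882.148.
Standard quotas: Beta 3.0683, Epsilon 2.9252, Delta 0.6511, Zeta 5.5462, Theta 2.3032, Gamma 4.5416, Eta 2.4499, Alpha 5.5145.
Lower quotas: Beta 3, Epsilon 2, Delta 0, Zeta 5, Theta 2, Gamma 4, Eta 2, Alpha 5 (sum 23, leaving 4 seats).
Remainders in descending order: Epsilon 0.9252, Delta 0.6511, Zeta 0.5462, Gamma 0.5416, Alpha 0.5145, Eta 0.4499, Theta 0.3032, Beta 0.0683.
Largest remainders: Epsilon, Delta, Zeta, Gamma receive the extra seats.
Delta receives 1.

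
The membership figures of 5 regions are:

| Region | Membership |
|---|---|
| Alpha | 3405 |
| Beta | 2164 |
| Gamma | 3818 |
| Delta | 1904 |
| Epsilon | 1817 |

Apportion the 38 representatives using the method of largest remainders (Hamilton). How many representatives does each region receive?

Alpha=10; Beta=6; Gamma=11; Delta=6; Epsilon=5

Total 13108; standard divisor 13108/38 ≈ 344.947.
Standard quotas: Alpha 9.871, Beta 6.273, Gamma 11.068, Delta 5.520, Epsilon 5.267.
Lower quotas: Alpha 9, Beta 6, Gamma 11, Delta 5, Epsilon 5 (sum 36, leaving 2 seats).
Remainders in descending order: Alpha 0.871, Delta 0.520, Beta 0.273, Epsilon 0.267, Gamma 0.068.
Largest remainders: Alpha, Delta receive the extra seats.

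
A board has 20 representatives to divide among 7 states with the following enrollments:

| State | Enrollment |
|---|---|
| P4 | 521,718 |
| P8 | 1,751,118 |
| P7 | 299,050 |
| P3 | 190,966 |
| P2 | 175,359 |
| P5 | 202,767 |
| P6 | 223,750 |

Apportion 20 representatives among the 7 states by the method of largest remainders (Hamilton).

P4=3; P8=11; P7=2; P3=1; P2=1; P5=1; P6=1

The standard divisor is 3364728/20 ≈ 168236.4.
Standard quotas: P4 3.1011, P8 10.4087, P7 1.7776, P3 1.1351, P2 1.0423, P5 1.2053, P6 1.3300.
Lower quotas: P4 3, P8 10, P7 1, P3 1, P2 1, P5 1, P6 1 (sum 18, leaving 2 seats).
Remainders in descending order: P7 0.7776, P8 0.4087, P6 0.3300, P5 0.2053, P3 0.1351, P4 0.1011, P2 0.0423.
Largest remainders: P7, P8 receive the extra seats.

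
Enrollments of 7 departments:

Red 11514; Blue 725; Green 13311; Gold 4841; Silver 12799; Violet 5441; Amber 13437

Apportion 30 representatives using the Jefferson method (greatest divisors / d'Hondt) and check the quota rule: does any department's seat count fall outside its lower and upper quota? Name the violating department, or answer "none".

Standard quotas: Red 5.565, Blue 0.350, Green 6.434, Gold 2.340, Silver 6.186, Violet 2.630, Amber 6.495.
Jefferson allocation: Red 6, Blue 0, Green 7, Gold 2, Silver 6, Violet 2, Amber 7.
Every allocation lies between the lower and upper quota.

none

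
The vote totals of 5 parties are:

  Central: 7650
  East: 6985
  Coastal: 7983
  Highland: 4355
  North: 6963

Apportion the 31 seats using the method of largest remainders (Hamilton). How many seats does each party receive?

Total 33936; standard divisor 33936/31 ≈ 1094.71.
Standard quotas: Central 6.9882, East 6.3807, Coastal 7.2923, Highland 3.9782, North 6.3606.
Lower quotas: Central 6, East 6, Coastal 7, Highland 3, North 6 (sum 28, leaving 3 seats).
Remainders in descending order: Central 0.9882, Highland 0.9782, East 0.3807, North 0.3606, Coastal 0.2923.
The surplus seats go to Central, Highland, East.

Central=7, East=7, Coastal=7, Highland=4, North=6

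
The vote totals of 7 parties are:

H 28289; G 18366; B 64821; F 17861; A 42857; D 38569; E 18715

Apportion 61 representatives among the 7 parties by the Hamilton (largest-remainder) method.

H=8, G=5, B=17, F=5, A=11, D=10, E=5

Total 229478; standard divisor 229478/61 ≈ 3761.934.
Standard quotas: H 7.5198, G 4.8821, B 17.2308, F 4.7478, A 11.3923, D 10.2524, E 4.9748.
Lower quotas: H 7, G 4, B 17, F 4, A 11, D 10, E 4 (sum 57, leaving 4 seats).
Remainders in descending order: E 0.9748, G 0.8821, F 0.7478, H 0.5198, A 0.3923, D 0.2524, B 0.2308.
Largest remainders: E, G, F, H receive the extra seats.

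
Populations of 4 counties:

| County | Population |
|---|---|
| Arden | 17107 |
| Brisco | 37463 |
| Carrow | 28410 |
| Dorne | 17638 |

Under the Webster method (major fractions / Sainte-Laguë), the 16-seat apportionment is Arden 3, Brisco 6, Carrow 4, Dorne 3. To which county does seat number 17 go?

Carrow

Priority for the next seat is population ÷ (current seats + 0.5).
Priorities: Arden 4887.714, Brisco 5763.538, Carrow 6313.333, Dorne 5039.429.
Highest priority: Carrow.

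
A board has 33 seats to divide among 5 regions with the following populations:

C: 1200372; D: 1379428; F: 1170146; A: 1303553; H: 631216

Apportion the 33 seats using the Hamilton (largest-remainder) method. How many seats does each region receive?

C: 7, D: 8, F: 7, A: 7, H: 4

The standard divisor is 5684715/33 ≈ 172264.091.
Standard quotas: C 6.9682, D 8.0076, F 6.7927, A 7.5672, H 3.6642.
Lower quotas: C 6, D 8, F 6, A 7, H 3 (sum 30, leaving 3 seats).
Remainders in descending order: C 0.9682, F 0.7927, H 0.6642, A 0.5672, D 0.0076.
The surplus seats go to C, F, H.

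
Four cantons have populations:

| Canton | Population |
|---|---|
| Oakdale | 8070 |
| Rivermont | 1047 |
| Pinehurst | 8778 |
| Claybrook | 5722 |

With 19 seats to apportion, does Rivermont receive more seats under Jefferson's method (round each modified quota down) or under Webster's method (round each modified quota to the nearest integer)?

Webster

Jefferson: Oakdale 7, Rivermont 0, Pinehurst 7, Claybrook 5.
Webster: Oakdale 6, Rivermont 1, Pinehurst 7, Claybrook 5.
Rivermont gets 0 under Jefferson and 1 under Webster.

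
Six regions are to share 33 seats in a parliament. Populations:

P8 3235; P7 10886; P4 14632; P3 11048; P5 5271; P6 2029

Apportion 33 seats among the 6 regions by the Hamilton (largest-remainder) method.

The standard divisor is 47101/33 ≈ 1427.303.
Standard quotas: P8 2.2665, P7 7.6270, P4 10.2515, P3 7.7405, P5 3.6930, P6 1.4216.
Lower quotas: P8 2, P7 7, P4 10, P3 7, P5 3, P6 1 (sum 30, leaving 3 seats).
Remainders in descending order: P3 0.7405, P5 0.6930, P7 0.6270, P6 0.4216, P8 0.2665, P4 0.2515.
Largest remainders: P3, P5, P7 receive the extra seats.

P8: 2, P7: 8, P4: 10, P3: 8, P5: 4, P6: 1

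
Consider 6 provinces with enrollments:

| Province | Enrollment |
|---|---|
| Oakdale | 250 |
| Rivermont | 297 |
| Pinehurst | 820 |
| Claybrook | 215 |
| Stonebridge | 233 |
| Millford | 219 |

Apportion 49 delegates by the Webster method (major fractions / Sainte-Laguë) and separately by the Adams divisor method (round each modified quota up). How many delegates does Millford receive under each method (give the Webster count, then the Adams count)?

5 and 6

Webster: Oakdale 6, Rivermont 7, Pinehurst 20, Claybrook 5, Stonebridge 6, Millford 5.
Adams: Oakdale 6, Rivermont 7, Pinehurst 19, Claybrook 5, Stonebridge 6, Millford 6.
Millford gets 5 under Webster and 6 under Adams.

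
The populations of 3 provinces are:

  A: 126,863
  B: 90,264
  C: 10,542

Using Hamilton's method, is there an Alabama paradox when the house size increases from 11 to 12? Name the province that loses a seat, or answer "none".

C

At 11 seats: A 6, B 4, C 1.
At 12 seats: A 7, B 5, C 0.
C drops from 1 to 0.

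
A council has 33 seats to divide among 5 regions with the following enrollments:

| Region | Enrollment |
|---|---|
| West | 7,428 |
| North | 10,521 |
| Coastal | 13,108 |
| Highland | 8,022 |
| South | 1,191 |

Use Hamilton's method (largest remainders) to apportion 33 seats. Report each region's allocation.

Total 40270; standard divisor 40270/33 ≈ 1220.303.
Standard quotas: West 6.0870, North 8.6216, Coastal 10.7416, Highland 6.5738, South 0.9760.
Lower quotas: West 6, North 8, Coastal 10, Highland 6, South 0 (sum 30, leaving 3 seats).
Remainders in descending order: South 0.9760, Coastal 0.7416, North 0.6216, Highland 0.5738, West 0.0870.
Largest remainders: South, Coastal, North receive the extra seats.

West=6, North=9, Coastal=11, Highland=6, South=1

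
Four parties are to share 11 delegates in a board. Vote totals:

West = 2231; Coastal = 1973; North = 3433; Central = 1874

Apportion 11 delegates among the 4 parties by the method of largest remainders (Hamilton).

Standard divisor: 9511 ÷ 11 ≈ 864.636.
Standard quotas: West 2.580, Coastal 2.282, North 3.970, Central 2.167.
Lower quotas: West 2, Coastal 2, North 3, Central 2 (sum 9, leaving 2 seats).
Remainders in descending order: North 0.970, West 0.580, Coastal 0.282, Central 0.167.
Largest remainders: North, West receive the extra seats.

West 3, Coastal 2, North 4, Central 2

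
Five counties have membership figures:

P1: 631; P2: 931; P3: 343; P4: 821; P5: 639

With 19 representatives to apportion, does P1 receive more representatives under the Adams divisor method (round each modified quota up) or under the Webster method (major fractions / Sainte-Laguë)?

Adams

Adams: P1 4, P2 5, P3 2, P4 4, P5 4.
Webster: P1 3, P2 5, P3 2, P4 5, P5 4.
P1 gets 4 under Adams and 3 under Webster.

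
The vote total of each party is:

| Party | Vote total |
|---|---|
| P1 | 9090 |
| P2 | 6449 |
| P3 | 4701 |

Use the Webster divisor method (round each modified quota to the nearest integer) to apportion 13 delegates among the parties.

P1 6; P2 4; P3 3

Standard divisor 20240/13 ≈ 1556.923; standard quotas: P1 5.838, P2 4.142, P3 3.019.
Rounding to the nearest integer gives P1 6, P2 4, P3 3 — total 13, matching the house size, so no adjustment is needed.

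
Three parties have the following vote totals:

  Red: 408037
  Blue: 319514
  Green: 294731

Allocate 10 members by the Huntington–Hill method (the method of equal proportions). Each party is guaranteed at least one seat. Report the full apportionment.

Red=4, Blue=3, Green=3

With divisor 105013: modified quotas Red 3.886, Blue 3.043, Green 2.807.
Geometric-mean thresholds: Red √(3·4)=3.464, Blue √(3·4)=3.464, Green √(2·3)=2.449.
Each quota rounded against its threshold gives Red 4, Blue 3, Green 3 (total 10).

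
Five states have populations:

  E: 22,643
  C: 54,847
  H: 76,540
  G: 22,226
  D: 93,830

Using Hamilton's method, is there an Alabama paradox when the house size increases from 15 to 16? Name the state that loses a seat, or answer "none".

E

At 15 seats: E 2, C 3, H 4, G 1, D 5.
At 16 seats: E 1, C 3, H 5, G 1, D 6.
E drops from 2 to 1.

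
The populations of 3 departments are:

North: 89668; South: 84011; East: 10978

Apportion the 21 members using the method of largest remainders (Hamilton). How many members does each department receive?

North=10; South=10; East=1

Total 184657; standard divisor 184657/21 ≈ 8793.19.
Standard quotas: North 10.1974, South 9.5541, East 1.2485.
Lower quotas: North 10, South 9, East 1 (sum 20, leaving 1 seat).
Remainders in descending order: South 0.5541, East 0.2485, North 0.1974.
The surplus seat goes to South.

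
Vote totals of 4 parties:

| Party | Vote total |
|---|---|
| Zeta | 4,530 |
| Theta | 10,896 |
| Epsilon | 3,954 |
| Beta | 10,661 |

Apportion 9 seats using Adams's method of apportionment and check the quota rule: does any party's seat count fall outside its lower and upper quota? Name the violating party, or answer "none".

none

Standard quotas: Zeta 1.357, Theta 3.264, Epsilon 1.185, Beta 3.194.
Adams allocation: Zeta 2, Theta 3, Epsilon 1, Beta 3.
Every allocation lies between the lower and upper quota.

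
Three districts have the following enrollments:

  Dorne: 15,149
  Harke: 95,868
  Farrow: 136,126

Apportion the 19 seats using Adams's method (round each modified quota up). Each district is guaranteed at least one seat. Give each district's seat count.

Dorne: 2; Harke: 7; Farrow: 10

Standard divisor 247143/19 ≈ 13007.526; standard quotas: Dorne 1.165, Harke 7.370, Farrow 10.465.
Rounding up gives 2, 8, 11 = 21 seats, so the divisor must be adjusted.
With modified divisor 14400: modified quotas Dorne 1.052, Harke 6.657, Farrow 9.453.
Rounding up: Dorne 2, Harke 7, Farrow 10 (total 19).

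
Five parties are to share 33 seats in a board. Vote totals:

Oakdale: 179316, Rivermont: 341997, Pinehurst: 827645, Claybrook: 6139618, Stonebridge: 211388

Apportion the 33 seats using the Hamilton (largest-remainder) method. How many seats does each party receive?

Oakdale=1, Rivermont=1, Pinehurst=4, Claybrook=26, Stonebridge=1

Total 7699964; standard divisor 7699964/33 ≈ 233332.242.
Standard quotas: Oakdale 0.7685, Rivermont 1.4657, Pinehurst 3.5471, Claybrook 26.3128, Stonebridge 0.9060.
Lower quotas: Oakdale 0, Rivermont 1, Pinehurst 3, Claybrook 26, Stonebridge 0 (sum 30, leaving 3 seats).
Remainders in descending order: Stonebridge 0.9060, Oakdale 0.7685, Pinehurst 0.5471, Rivermont 0.4657, Claybrook 0.3128.
The surplus seats go to Stonebridge, Oakdale, Pinehurst.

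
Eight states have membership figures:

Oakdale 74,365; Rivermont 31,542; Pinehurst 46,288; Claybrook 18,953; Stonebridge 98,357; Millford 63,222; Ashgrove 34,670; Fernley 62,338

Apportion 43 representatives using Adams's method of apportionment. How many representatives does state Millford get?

Standard divisor 429735/43 ≈ 9993.837; standard quotas: Oakdale 7.441, Rivermont 3.156, Pinehurst 4.632, Claybrook 1.896, Stonebridge 9.842, Millford 6.326, Ashgrove 3.469, Fernley 6.238.
Rounding up gives 8, 4, 5, 2, 10, 7, 4, 7 = 47 seats, so the divisor must be adjusted.
With modified divisor 10800: modified quotas Oakdale 6.886, Rivermont 2.921, Pinehurst 4.286, Claybrook 1.755, Stonebridge 9.107, Millford 5.854, Ashgrove 3.210, Fernley 5.772.
Rounding up: Oakdale 7, Rivermont 3, Pinehurst 5, Claybrook 2, Stonebridge 10, Millford 6, Ashgrove 4, Fernley 6 (total 43).
Millford receives 6.

6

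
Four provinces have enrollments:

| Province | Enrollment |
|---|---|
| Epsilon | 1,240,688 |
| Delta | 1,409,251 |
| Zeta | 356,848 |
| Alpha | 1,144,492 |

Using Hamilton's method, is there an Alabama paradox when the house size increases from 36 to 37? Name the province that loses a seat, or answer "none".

At 36 seats: Epsilon 11, Delta 12, Zeta 3, Alpha 10.
At 37 seats: Epsilon 11, Delta 13, Zeta 3, Alpha 10.
No province's allocation decreased.

none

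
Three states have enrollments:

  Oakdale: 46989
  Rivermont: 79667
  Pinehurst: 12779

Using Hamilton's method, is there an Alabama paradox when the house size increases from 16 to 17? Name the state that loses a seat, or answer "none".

Pinehurst

At 16 seats: Oakdale 5, Rivermont 9, Pinehurst 2.
At 17 seats: Oakdale 6, Rivermont 10, Pinehurst 1.
Pinehurst drops from 2 to 1.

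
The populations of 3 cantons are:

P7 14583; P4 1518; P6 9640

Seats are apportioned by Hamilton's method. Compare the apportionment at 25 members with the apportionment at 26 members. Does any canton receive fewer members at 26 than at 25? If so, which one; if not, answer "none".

At 25 seats: P7 14, P4 2, P6 9.
At 26 seats: P7 15, P4 1, P6 10.
P4 drops from 2 to 1.

P4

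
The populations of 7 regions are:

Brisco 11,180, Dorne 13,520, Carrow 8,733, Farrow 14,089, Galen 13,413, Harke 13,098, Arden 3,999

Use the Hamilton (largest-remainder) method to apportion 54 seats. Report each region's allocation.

Total 78032; standard divisor 78032/54 ≈ 1445.037.
Standard quotas: Brisco 7.7368, Dorne 9.3562, Carrow 6.0434, Farrow 9.7499, Galen 9.2821, Harke 9.0641, Arden 2.7674.
Lower quotas: Brisco 7, Dorne 9, Carrow 6, Farrow 9, Galen 9, Harke 9, Arden 2 (sum 51, leaving 3 seats).
Remainders in descending order: Arden 0.7674, Farrow 0.7499, Brisco 0.7368, Dorne 0.3562, Galen 0.2821, Harke 0.0641, Carrow 0.0434.
Largest remainders: Arden, Farrow, Brisco receive the extra seats.

Brisco: 8; Dorne: 9; Carrow: 6; Farrow: 10; Galen: 9; Harke: 9; Arden: 3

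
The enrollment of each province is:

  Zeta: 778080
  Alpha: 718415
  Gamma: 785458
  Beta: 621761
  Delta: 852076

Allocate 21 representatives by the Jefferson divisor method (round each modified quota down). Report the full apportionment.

Zeta 4, Alpha 4, Gamma 5, Beta 3, Delta 5

Standard divisor 3755790/21 ≈ 178847.143; standard quotas: Zeta 4.351, Alpha 4.017, Gamma 4.392, Beta 3.476, Delta 4.764.
Rounding down gives 4, 4, 4, 3, 4 = 19 seats, so the divisor must be adjusted.
With modified divisor 156400: modified quotas Zeta 4.975, Alpha 4.593, Gamma 5.022, Beta 3.975, Delta 5.448.
Rounding down: Zeta 4, Alpha 4, Gamma 5, Beta 3, Delta 5 (total 21).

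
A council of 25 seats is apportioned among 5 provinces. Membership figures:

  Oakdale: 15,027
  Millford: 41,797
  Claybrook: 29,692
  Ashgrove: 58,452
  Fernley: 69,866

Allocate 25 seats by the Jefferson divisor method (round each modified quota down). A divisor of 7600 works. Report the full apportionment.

Oakdale 1, Millford 5, Claybrook 3, Ashgrove 7, Fernley 9

With modified divisor 7600: modified quotas Oakdale 1.977, Millford 5.500, Claybrook 3.907, Ashgrove 7.691, Fernley 9.193.
Rounding down: Oakdale 1, Millford 5, Claybrook 3, Ashgrove 7, Fernley 9 (total 25).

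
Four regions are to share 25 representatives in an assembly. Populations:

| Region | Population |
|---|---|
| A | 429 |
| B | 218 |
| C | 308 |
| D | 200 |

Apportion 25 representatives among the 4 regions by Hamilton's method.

Standard divisor: 1155 ÷ 25 ≈ 46.2.
Standard quotas: A 9.286, B 4.719, C 6.667, D 4.329.
Lower quotas: A 9, B 4, C 6, D 4 (sum 23, leaving 2 seats).
Remainders in descending order: B 0.719, C 0.667, D 0.329, A 0.286.
Largest remainders: B, C receive the extra seats.

A=9, B=5, C=7, D=4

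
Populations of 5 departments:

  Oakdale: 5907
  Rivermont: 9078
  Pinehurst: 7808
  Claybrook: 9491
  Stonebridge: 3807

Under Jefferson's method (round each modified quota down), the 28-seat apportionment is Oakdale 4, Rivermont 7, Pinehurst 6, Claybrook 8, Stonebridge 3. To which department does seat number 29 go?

Oakdale

Priority for the next seat is population ÷ (current seats + 1).
Priorities: Oakdale 1181.400, Rivermont 1134.750, Pinehurst 1115.429, Claybrook 1054.556, Stonebridge 951.750.
Highest priority: Oakdale.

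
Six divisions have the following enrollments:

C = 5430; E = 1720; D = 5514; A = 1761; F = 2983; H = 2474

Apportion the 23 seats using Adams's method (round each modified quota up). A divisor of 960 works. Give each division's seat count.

With modified divisor 960: modified quotas C 5.656, E 1.792, D 5.744, A 1.834, F 3.107, H 2.577.
Rounding up: C 6, E 2, D 6, A 2, F 4, H 3 (total 23).

C=6, E=2, D=6, A=2, F=4, H=3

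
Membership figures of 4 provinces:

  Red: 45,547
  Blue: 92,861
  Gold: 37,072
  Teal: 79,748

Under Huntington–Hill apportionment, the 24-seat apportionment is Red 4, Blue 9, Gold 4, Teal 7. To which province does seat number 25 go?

Teal

Priority for the next seat is population ÷ (√(s·(s+1))).
Priorities: Red 10184.619, Blue 9788.409, Gold 8289.551, Teal 10656.775.
Highest priority: Teal.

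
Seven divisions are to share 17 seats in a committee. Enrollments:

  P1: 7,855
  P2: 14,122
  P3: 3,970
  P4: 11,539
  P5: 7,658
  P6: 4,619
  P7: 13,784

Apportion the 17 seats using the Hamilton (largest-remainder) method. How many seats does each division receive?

P1: 2, P2: 4, P3: 1, P4: 3, P5: 2, P6: 1, P7: 4

Standard divisor: 63547 ÷ 17 ≈ 3738.059.
Standard quotas: P1 2.1014, P2 3.7779, P3 1.0620, P4 3.0869, P5 2.0487, P6 1.2357, P7 3.6875.
Lower quotas: P1 2, P2 3, P3 1, P4 3, P5 2, P6 1, P7 3 (sum 15, leaving 2 seats).
Remainders in descending order: P2 0.7779, P7 0.6875, P6 0.2357, P1 0.1014, P4 0.0869, P3 0.0620, P5 0.0487.
Largest remainders: P2, P7 receive the extra seats.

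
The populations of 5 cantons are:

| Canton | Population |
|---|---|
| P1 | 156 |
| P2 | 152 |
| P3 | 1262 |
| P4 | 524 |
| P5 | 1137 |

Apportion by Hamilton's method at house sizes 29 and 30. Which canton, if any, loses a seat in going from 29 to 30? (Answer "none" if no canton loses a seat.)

At 29 seats: P1 2, P2 1, P3 11, P4 5, P5 10.
At 30 seats: P1 1, P2 1, P3 12, P4 5, P5 11.
P1 drops from 2 to 1.

P1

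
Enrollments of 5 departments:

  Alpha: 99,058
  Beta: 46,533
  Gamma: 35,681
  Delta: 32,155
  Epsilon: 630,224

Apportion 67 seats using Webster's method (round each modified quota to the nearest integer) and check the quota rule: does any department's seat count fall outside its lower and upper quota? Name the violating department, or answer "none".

Standard quotas: Alpha 7.867, Beta 3.695, Gamma 2.834, Delta 2.554, Epsilon 50.050.
Webster allocation: Alpha 8, Beta 4, Gamma 3, Delta 3, Epsilon 49.
Epsilon has quota 50.050 (lower 50, upper 51) but receives 49 — outside the quota interval.

Epsilon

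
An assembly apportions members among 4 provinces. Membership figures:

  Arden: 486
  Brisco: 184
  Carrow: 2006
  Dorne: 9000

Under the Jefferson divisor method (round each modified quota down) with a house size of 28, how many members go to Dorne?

Standard divisor 11676/28 ≈ 417; standard quotas: Arden 1.165, Brisco 0.441, Carrow 4.811, Dorne 21.583.
Rounding down gives 1, 0, 4, 21 = 26 seats, so the divisor must be adjusted.
With modified divisor 396: modified quotas Arden 1.227, Brisco 0.465, Carrow 5.066, Dorne 22.727.
Rounding down: Arden 1, Brisco 0, Carrow 5, Dorne 22 (total 28).
Dorne receives 22.

22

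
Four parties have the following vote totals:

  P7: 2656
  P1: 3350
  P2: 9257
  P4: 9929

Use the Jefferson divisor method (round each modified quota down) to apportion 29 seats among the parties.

P7: 3; P1: 4; P2: 11; P4: 11

Standard divisor 25192/29 ≈ 868.69; standard quotas: P7 3.057, P1 3.856, P2 10.656, P4 11.430.
Rounding down gives 3, 3, 10, 11 = 27 seats, so the divisor must be adjusted.
With modified divisor 830: modified quotas P7 3.200, P1 4.036, P2 11.153, P4 11.963.
Rounding down: P7 3, P1 4, P2 11, P4 11 (total 29).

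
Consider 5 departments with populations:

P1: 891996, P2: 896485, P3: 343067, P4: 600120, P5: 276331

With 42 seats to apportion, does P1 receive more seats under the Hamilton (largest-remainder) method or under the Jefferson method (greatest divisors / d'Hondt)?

Hamilton: P1 12, P2 13, P3 5, P4 8, P5 4.
Jefferson: P1 13, P2 13, P3 4, P4 8, P5 4.
P1 gets 12 under Hamilton and 13 under Jefferson.

Jefferson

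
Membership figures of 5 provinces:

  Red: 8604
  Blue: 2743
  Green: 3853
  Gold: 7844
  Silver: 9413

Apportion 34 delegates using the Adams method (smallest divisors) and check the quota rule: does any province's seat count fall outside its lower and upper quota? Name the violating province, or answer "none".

none

Standard quotas: Red 9.013, Blue 2.873, Green 4.036, Gold 8.217, Silver 9.860.
Adams allocation: Red 9, Blue 3, Green 4, Gold 8, Silver 10.
Every allocation lies between the lower and upper quota.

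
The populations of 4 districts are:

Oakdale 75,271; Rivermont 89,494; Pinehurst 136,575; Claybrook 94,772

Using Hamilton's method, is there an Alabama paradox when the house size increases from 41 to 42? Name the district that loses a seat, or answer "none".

At 41 seats: Oakdale 8, Rivermont 9, Pinehurst 14, Claybrook 10.
At 42 seats: Oakdale 8, Rivermont 10, Pinehurst 14, Claybrook 10.
No district's allocation decreased.

none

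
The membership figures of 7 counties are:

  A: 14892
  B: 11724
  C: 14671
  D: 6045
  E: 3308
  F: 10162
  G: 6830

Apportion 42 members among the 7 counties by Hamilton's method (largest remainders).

Total 67632; standard divisor 67632/42 ≈ 1610.286.
Standard quotas: A 9.2480, B 7.2807, C 9.1108, D 3.7540, E 2.0543, F 6.3107, G 4.2415.
Lower quotas: A 9, B 7, C 9, D 3, E 2, F 6, G 4 (sum 40, leaving 2 seats).
Remainders in descending order: D 0.7540, F 0.3107, B 0.2807, A 0.2480, G 0.2415, C 0.1108, E 0.0543.
Largest remainders: D, F receive the extra seats.

A=9, B=7, C=9, D=4, E=2, F=7, G=4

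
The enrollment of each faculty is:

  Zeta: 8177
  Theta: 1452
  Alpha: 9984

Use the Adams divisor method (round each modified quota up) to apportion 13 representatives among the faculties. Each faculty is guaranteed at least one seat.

Standard divisor 19613/13 ≈ 1508.692; standard quotas: Zeta 5.420, Theta 0.962, Alpha 6.618.
Rounding up gives 6, 1, 7 = 14 seats, so the divisor must be adjusted.
With modified divisor 1650: modified quotas Zeta 4.956, Theta 0.880, Alpha 6.051.
Rounding up: Zeta 5, Theta 1, Alpha 7 (total 13).

Zeta 5, Theta 1, Alpha 7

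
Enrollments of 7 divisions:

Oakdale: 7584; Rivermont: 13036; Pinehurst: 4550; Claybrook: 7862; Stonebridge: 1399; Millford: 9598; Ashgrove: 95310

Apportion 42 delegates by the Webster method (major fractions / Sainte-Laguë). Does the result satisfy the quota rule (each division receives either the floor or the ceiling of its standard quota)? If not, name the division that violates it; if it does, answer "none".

Standard quotas: Oakdale 2.286, Rivermont 3.929, Pinehurst 1.371, Claybrook 2.370, Stonebridge 0.422, Millford 2.893, Ashgrove 28.729.
Webster allocation: Oakdale 2, Rivermont 4, Pinehurst 1, Claybrook 2, Stonebridge 0, Millford 3, Ashgrove 30.
Ashgrove has quota 28.729 (lower 28, upper 29) but receives 30 — outside the quota interval.

Ashgrove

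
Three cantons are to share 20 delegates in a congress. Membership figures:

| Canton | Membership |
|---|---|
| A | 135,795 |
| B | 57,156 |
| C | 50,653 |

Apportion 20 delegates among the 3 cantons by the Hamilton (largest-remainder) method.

A 11, B 5, C 4

Total 243604; standard divisor 243604/20 ≈ 12180.2.
Standard quotas: A 11.1488, B 4.6925, C 4.1586.
Lower quotas: A 11, B 4, C 4 (sum 19, leaving 1 seat).
Remainders in descending order: B 0.6925, C 0.1586, A 0.1488.
Largest remainder: B receives the extra seat.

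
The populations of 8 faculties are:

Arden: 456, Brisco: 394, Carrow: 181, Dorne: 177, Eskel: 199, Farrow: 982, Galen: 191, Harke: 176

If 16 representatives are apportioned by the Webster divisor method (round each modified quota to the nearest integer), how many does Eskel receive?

1

Standard divisor 2756/16 ≈ 172.25; standard quotas: Arden 2.647, Brisco 2.287, Carrow 1.051, Dorne 1.028, Eskel 1.155, Farrow 5.701, Galen 1.109, Harke 1.022.
Rounding to the nearest integer gives Arden 3, Brisco 2, Carrow 1, Dorne 1, Eskel 1, Farrow 6, Galen 1, Harke 1 — total 16, matching the house size, so no adjustment is needed.
Eskel receives 1.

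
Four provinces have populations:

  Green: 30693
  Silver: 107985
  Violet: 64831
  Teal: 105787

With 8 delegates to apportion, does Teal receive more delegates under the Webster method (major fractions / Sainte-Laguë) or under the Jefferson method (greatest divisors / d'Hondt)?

Jefferson

Webster: Green 1, Silver 3, Violet 2, Teal 2.
Jefferson: Green 0, Silver 3, Violet 2, Teal 3.
Teal gets 2 under Webster and 3 under Jefferson.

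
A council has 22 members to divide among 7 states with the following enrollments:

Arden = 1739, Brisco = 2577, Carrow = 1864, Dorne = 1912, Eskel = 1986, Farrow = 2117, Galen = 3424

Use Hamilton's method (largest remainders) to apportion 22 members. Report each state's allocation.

Arden 2, Brisco 4, Carrow 2, Dorne 3, Eskel 3, Farrow 3, Galen 5

Standard divisor: 15619 ÷ 22 ≈ 709.955.
Standard quotas: Arden 2.449, Brisco 3.630, Carrow 2.626, Dorne 2.693, Eskel 2.797, Farrow 2.982, Galen 4.823.
Lower quotas: Arden 2, Brisco 3, Carrow 2, Dorne 2, Eskel 2, Farrow 2, Galen 4 (sum 17, leaving 5 seats).
Remainders in descending order: Farrow 0.982, Galen 0.823, Eskel 0.797, Dorne 0.693, Brisco 0.630, Carrow 0.626, Arden 0.449.
Largest remainders: Farrow, Galen, Eskel, Dorne, Brisco receive the extra seats.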